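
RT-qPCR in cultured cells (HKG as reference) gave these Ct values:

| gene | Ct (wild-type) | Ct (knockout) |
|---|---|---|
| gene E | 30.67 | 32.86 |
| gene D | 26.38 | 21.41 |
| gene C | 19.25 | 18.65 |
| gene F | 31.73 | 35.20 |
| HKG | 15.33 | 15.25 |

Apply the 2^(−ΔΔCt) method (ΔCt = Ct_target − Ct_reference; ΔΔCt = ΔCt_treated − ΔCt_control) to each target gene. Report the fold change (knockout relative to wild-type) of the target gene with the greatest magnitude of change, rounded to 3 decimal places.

gene E: ΔΔCt = (32.86−15.25) − (30.67−15.33) = 17.61 − 15.34 = 2.27; fold change = 2^-2.27 = 0.207
gene D: ΔΔCt = (21.41−15.25) − (26.38−15.33) = 6.16 − 11.05 = -4.89; fold change = 2^4.89 = 29.651
gene C: ΔΔCt = (18.65−15.25) − (19.25−15.33) = 3.40 − 3.92 = -0.52; fold change = 2^0.52 = 1.434
gene F: ΔΔCt = (35.20−15.25) − (31.73−15.33) = 19.95 − 16.40 = 3.55; fold change = 2^-3.55 = 0.085
gene D has the largest |ΔΔCt| = 4.89.

29.651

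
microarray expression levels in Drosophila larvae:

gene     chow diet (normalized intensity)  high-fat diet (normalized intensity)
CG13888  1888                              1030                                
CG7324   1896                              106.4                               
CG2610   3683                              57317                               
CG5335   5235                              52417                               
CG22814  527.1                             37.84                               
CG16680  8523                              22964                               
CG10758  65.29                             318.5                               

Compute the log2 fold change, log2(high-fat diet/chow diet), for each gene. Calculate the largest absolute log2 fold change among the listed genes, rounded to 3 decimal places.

log2(1030/1888) = -0.874  (CG13888)
log2(106.4/1896) = -4.155  (CG7324)
log2(57317/3683) = 3.960  (CG2610)
log2(52417/5235) = 3.324  (CG5335)
log2(37.84/527.1) = -3.800  (CG22814)
log2(22964/8523) = 1.430  (CG16680)
log2(318.5/65.29) = 2.286  (CG10758)
The largest magnitude belongs to CG7324.

4.155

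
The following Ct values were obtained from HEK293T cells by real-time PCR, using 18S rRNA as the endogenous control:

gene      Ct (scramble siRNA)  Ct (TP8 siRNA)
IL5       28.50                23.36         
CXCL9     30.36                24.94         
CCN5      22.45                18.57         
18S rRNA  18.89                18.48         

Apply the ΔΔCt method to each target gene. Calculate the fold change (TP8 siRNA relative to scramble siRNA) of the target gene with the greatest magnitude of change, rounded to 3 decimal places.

IL5: ΔΔCt = (23.36−18.48) − (28.50−18.89) = 4.88 − 9.61 = -4.73; fold change = 2^4.73 = 26.538
CXCL9: ΔΔCt = (24.94−18.48) − (30.36−18.89) = 6.46 − 11.47 = -5.01; fold change = 2^5.01 = 32.223
CCN5: ΔΔCt = (18.57−18.48) − (22.45−18.89) = 0.09 − 3.56 = -3.47; fold change = 2^3.47 = 11.081
CXCL9 has the largest |ΔΔCt| = 5.01.

32.223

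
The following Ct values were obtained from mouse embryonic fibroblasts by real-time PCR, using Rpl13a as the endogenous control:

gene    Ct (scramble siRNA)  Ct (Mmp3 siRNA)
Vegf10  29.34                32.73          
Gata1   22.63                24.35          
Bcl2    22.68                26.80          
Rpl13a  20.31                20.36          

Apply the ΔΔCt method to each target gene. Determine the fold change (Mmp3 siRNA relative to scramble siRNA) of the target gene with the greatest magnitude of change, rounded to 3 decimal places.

Vegf10: ΔΔCt = (32.73−20.36) − (29.34−20.31) = 12.37 − 9.03 = 3.34; fold change = 2^-3.34 = 0.099
Gata1: ΔΔCt = (24.35−20.36) − (22.63−20.31) = 3.99 − 2.32 = 1.67; fold change = 2^-1.67 = 0.314
Bcl2: ΔΔCt = (26.80−20.36) − (22.68−20.31) = 6.44 − 2.37 = 4.07; fold change = 2^-4.07 = 0.060
Bcl2 has the largest |ΔΔCt| = 4.07.

0.060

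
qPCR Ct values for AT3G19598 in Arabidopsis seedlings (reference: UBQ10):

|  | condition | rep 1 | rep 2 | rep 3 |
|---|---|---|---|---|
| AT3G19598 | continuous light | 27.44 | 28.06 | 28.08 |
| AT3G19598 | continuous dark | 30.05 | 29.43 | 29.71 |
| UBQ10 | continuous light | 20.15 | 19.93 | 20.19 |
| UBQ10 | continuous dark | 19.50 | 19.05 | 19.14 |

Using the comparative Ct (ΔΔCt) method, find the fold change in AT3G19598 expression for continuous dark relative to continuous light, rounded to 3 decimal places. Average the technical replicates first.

Mean Ct: AT3G19598 continuous light 27.860; AT3G19598 continuous dark 29.730; UBQ10 continuous light 20.090; UBQ10 continuous dark 19.230
ΔCt(continuous light) = 27.860 − 20.090 = 7.770
ΔCt(continuous dark) = 29.730 − 19.230 = 10.500
ΔΔCt = 10.500 − 7.770 = 2.730
Fold change = 2^(−2.730) = 0.1507

0.151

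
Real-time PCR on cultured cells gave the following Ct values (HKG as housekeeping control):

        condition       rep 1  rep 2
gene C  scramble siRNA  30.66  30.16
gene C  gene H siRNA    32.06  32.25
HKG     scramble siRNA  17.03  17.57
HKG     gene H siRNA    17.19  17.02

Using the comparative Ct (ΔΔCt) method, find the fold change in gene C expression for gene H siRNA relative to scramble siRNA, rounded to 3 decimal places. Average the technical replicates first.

Mean Ct: gene C scramble siRNA 30.410; gene C gene H siRNA 32.155; HKG scramble siRNA 17.300; HKG gene H siRNA 17.105
ΔCt(scramble siRNA) = 30.410 − 17.300 = 13.110
ΔCt(gene H siRNA) = 32.155 − 17.105 = 15.050
ΔΔCt = 15.050 − 13.110 = 1.940
Fold change = 2^(−1.940) = 0.2606

0.261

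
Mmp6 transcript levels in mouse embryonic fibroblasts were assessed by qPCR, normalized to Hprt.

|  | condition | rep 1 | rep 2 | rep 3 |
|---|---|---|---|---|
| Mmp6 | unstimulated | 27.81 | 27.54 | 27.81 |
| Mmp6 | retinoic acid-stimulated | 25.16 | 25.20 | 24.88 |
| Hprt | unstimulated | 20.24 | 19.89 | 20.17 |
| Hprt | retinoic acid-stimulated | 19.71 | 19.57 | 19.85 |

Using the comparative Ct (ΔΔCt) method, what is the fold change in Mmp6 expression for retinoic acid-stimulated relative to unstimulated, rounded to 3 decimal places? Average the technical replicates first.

4.757

Mean Ct: Mmp6 unstimulated 27.720; Mmp6 retinoic acid-stimulated 25.080; Hprt unstimulated 20.100; Hprt retinoic acid-stimulated 19.710
ΔCt(unstimulated) = 27.720 − 20.100 = 7.620
ΔCt(retinoic acid-stimulated) = 25.080 − 19.710 = 5.370
ΔΔCt = 5.370 − 7.620 = -2.250
Fold change = 2^(−(-2.250)) = 2^2.250 = 4.7568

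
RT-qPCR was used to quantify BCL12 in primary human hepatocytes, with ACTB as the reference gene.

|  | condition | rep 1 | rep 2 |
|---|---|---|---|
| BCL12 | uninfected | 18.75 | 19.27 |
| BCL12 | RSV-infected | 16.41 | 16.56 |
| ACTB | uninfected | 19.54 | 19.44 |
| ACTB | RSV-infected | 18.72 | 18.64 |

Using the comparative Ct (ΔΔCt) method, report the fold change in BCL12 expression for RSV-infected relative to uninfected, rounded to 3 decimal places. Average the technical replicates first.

3.283

Mean Ct: BCL12 uninfected 19.010; BCL12 RSV-infected 16.485; ACTB uninfected 19.490; ACTB RSV-infected 18.680
ΔCt(uninfected) = 19.010 − 19.490 = -0.480
ΔCt(RSV-infected) = 16.485 − 18.680 = -2.195
ΔΔCt = -2.195 − (-0.480) = -1.715
Fold change = 2^(−(-1.715)) = 2^1.715 = 3.2830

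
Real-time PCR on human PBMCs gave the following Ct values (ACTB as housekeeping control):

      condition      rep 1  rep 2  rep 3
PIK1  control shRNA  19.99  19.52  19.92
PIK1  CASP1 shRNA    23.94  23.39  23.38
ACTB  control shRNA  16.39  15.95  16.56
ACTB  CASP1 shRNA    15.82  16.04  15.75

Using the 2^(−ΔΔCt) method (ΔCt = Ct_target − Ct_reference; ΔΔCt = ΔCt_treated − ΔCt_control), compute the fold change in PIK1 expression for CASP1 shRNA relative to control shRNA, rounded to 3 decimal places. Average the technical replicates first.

Mean Ct: PIK1 control shRNA 19.810; PIK1 CASP1 shRNA 23.570; ACTB control shRNA 16.300; ACTB CASP1 shRNA 15.870
ΔCt(control shRNA) = 19.810 − 16.300 = 3.510
ΔCt(CASP1 shRNA) = 23.570 − 15.870 = 7.700
ΔΔCt = 7.700 − 3.510 = 4.190
Fold change = 2^(−4.190) = 0.0548

0.055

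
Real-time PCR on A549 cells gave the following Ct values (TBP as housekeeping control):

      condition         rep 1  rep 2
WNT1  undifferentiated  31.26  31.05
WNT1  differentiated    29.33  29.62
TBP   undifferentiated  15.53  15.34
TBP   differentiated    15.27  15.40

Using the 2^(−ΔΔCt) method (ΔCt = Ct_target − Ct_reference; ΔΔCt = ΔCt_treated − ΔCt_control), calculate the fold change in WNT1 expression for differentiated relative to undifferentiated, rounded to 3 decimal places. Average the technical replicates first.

2.990

Mean Ct: WNT1 undifferentiated 31.155; WNT1 differentiated 29.475; TBP undifferentiated 15.435; TBP differentiated 15.335
ΔCt(undifferentiated) = 31.155 − 15.435 = 15.720
ΔCt(differentiated) = 29.475 − 15.335 = 14.140
ΔΔCt = 14.140 − 15.720 = -1.580
Fold change = 2^(−(-1.580)) = 2^1.580 = 2.9897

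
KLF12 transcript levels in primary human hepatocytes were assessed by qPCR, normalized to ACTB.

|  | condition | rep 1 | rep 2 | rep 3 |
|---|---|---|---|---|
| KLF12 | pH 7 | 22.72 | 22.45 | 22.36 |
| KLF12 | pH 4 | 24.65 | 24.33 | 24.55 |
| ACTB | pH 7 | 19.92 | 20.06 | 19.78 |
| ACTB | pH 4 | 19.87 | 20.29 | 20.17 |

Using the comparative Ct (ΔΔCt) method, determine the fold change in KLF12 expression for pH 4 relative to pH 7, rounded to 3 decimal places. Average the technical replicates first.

0.285

Mean Ct: KLF12 pH 7 22.510; KLF12 pH 4 24.510; ACTB pH 7 19.920; ACTB pH 4 20.110
ΔCt(pH 7) = 22.510 − 19.920 = 2.590
ΔCt(pH 4) = 24.510 − 20.110 = 4.400
ΔΔCt = 4.400 − 2.590 = 1.810
Fold change = 2^(−1.810) = 0.2852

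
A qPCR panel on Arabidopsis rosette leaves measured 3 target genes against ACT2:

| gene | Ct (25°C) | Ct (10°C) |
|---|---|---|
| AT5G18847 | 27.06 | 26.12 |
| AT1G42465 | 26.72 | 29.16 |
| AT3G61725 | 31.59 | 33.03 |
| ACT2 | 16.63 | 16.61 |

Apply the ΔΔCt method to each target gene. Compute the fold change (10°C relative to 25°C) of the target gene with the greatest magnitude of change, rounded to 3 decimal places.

0.182

AT5G18847: ΔΔCt = (26.12−16.61) − (27.06−16.63) = 9.51 − 10.43 = -0.92; fold change = 2^0.92 = 1.892
AT1G42465: ΔΔCt = (29.16−16.61) − (26.72−16.63) = 12.55 − 10.09 = 2.46; fold change = 2^-2.46 = 0.182
AT3G61725: ΔΔCt = (33.03−16.61) − (31.59−16.63) = 16.42 − 14.96 = 1.46; fold change = 2^-1.46 = 0.363
AT1G42465 has the largest |ΔΔCt| = 2.46.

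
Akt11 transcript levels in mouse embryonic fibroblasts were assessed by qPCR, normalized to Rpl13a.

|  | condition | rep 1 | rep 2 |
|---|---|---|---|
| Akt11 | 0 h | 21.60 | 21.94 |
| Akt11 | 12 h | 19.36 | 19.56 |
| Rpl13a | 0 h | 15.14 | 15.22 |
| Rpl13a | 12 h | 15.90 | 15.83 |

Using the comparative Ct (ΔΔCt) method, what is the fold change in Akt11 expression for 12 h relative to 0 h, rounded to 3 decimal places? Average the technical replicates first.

Mean Ct: Akt11 0 h 21.770; Akt11 12 h 19.460; Rpl13a 0 h 15.180; Rpl13a 12 h 15.865
ΔCt(0 h) = 21.770 − 15.180 = 6.590
ΔCt(12 h) = 19.460 − 15.865 = 3.595
ΔΔCt = 3.595 − 6.590 = -2.995
Fold change = 2^(−(-2.995)) = 2^2.995 = 7.9723

7.972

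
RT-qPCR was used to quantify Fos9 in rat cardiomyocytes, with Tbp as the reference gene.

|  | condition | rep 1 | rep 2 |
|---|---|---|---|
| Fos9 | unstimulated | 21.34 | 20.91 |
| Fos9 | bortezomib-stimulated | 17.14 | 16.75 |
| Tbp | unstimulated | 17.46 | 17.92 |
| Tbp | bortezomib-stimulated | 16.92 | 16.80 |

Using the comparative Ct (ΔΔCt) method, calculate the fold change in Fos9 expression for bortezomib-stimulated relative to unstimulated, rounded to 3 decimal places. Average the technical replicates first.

Mean Ct: Fos9 unstimulated 21.125; Fos9 bortezomib-stimulated 16.945; Tbp unstimulated 17.690; Tbp bortezomib-stimulated 16.860
ΔCt(unstimulated) = 21.125 − 17.690 = 3.435
ΔCt(bortezomib-stimulated) = 16.945 − 16.860 = 0.085
ΔΔCt = 0.085 − 3.435 = -3.350
Fold change = 2^(−(-3.350)) = 2^3.350 = 10.1965

10.196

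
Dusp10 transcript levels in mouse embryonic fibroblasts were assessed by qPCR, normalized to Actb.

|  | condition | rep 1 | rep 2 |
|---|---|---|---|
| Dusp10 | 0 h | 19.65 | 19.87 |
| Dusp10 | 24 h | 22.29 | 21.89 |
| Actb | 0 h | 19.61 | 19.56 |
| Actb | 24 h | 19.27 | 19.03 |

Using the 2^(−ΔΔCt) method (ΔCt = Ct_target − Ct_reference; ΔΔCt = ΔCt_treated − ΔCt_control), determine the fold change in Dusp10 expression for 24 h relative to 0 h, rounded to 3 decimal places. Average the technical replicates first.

0.147

Mean Ct: Dusp10 0 h 19.760; Dusp10 24 h 22.090; Actb 0 h 19.585; Actb 24 h 19.150
ΔCt(0 h) = 19.760 − 19.585 = 0.175
ΔCt(24 h) = 22.090 − 19.150 = 2.940
ΔΔCt = 2.940 − 0.175 = 2.765
Fold change = 2^(−2.765) = 0.1471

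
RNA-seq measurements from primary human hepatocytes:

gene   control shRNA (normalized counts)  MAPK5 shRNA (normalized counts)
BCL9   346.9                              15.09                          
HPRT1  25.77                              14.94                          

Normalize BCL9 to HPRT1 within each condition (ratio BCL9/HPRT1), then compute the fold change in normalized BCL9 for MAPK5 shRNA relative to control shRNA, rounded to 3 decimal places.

0.075

BCL9/HPRT1 (control shRNA) = 346.9 / 25.77 = 13.461
BCL9/HPRT1 (MAPK5 shRNA) = 15.09 / 14.94 = 1.01
Fold change = 1.01 / 13.461 = 0.0750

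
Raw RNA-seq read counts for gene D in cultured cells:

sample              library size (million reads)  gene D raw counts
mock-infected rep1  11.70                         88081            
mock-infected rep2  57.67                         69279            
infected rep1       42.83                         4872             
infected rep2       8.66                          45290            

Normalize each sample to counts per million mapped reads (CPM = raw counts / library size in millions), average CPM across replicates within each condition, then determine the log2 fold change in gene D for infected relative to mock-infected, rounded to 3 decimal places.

CPM(mock-infected rep1) = 88081 / 11.70 = 7528.2906
CPM(mock-infected rep2) = 69279 / 57.67 = 1201.3005
CPM(infected rep1) = 4872 / 42.83 = 113.7520
CPM(infected rep2) = 45290 / 8.66 = 5229.7921
mean CPM(mock-infected) = 4364.7956; mean CPM(infected) = 2671.7721
Fold change = 2671.7721 / 4364.7956 = 0.61212
log2(0.61212) = -0.7081

-0.708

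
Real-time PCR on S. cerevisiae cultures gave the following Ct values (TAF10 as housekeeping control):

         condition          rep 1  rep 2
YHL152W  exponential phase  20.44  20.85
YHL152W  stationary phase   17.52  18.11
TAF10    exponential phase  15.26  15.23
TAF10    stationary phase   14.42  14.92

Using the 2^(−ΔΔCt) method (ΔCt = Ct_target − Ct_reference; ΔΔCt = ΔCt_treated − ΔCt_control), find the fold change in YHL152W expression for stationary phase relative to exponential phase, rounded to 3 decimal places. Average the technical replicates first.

Mean Ct: YHL152W exponential phase 20.645; YHL152W stationary phase 17.815; TAF10 exponential phase 15.245; TAF10 stationary phase 14.670
ΔCt(exponential phase) = 20.645 − 15.245 = 5.400
ΔCt(stationary phase) = 17.815 − 14.670 = 3.145
ΔΔCt = 3.145 − 5.400 = -2.255
Fold change = 2^(−(-2.255)) = 2^2.255 = 4.7733

4.773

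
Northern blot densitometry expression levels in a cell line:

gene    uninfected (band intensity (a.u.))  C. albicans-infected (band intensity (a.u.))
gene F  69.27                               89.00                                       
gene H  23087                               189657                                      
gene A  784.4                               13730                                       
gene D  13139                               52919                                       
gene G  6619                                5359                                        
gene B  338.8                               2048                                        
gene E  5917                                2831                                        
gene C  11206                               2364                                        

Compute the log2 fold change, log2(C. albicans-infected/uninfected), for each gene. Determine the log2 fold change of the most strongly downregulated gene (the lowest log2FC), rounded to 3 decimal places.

-2.245

log2(89.00/69.27) = 0.362  (gene F)
log2(189657/23087) = 3.038  (gene H)
log2(13730/784.4) = 4.130  (gene A)
log2(52919/13139) = 2.010  (gene D)
log2(5359/6619) = -0.305  (gene G)
log2(2048/338.8) = 2.596  (gene B)
log2(2831/5917) = -1.064  (gene E)
log2(2364/11206) = -2.245  (gene C)
gene C is most strongly downregulated.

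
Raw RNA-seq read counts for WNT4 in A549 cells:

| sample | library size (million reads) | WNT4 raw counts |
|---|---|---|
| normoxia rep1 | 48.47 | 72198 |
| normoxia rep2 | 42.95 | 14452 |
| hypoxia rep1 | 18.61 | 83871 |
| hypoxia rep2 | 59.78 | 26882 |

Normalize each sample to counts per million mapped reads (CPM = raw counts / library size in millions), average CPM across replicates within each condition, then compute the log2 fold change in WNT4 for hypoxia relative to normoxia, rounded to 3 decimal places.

1.441

CPM(normoxia rep1) = 72198 / 48.47 = 1489.5399
CPM(normoxia rep2) = 14452 / 42.95 = 336.4843
CPM(hypoxia rep1) = 83871 / 18.61 = 4506.7706
CPM(hypoxia rep2) = 26882 / 59.78 = 449.6822
mean CPM(normoxia) = 913.0121; mean CPM(hypoxia) = 2478.2264
Fold change = 2478.2264 / 913.0121 = 2.71434
log2(2.71434) = 1.4406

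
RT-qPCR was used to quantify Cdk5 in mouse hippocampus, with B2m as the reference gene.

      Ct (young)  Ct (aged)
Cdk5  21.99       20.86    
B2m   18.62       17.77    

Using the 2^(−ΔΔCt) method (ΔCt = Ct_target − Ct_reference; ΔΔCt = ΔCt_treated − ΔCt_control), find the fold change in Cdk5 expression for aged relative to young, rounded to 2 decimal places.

ΔCt(young) = 21.990 − 18.620 = 3.370
ΔCt(aged) = 20.860 − 17.770 = 3.090
ΔΔCt = 3.090 − 3.370 = -0.280
Fold change = 2^(−(-0.280)) = 2^0.280 = 1.214

1.21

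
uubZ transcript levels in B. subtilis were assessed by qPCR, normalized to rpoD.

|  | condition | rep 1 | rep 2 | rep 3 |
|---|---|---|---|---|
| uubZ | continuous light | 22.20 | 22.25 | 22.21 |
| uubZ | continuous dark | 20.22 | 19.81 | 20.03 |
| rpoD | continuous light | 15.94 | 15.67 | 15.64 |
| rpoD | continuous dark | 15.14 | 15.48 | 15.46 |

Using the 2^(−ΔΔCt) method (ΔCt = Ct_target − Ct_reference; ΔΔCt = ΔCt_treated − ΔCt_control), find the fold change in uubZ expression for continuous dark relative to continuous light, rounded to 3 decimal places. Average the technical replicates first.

Mean Ct: uubZ continuous light 22.220; uubZ continuous dark 20.020; rpoD continuous light 15.750; rpoD continuous dark 15.360
ΔCt(continuous light) = 22.220 − 15.750 = 6.470
ΔCt(continuous dark) = 20.020 − 15.360 = 4.660
ΔΔCt = 4.660 − 6.470 = -1.810
Fold change = 2^(−(-1.810)) = 2^1.810 = 3.5064

3.506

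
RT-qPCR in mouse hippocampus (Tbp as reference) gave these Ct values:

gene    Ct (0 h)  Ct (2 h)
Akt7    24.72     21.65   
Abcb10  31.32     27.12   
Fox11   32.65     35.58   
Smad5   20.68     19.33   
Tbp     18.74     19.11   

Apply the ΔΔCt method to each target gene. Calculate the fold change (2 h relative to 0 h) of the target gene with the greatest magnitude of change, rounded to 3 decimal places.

23.752

Akt7: ΔΔCt = (21.65−19.11) − (24.72−18.74) = 2.54 − 5.98 = -3.44; fold change = 2^3.44 = 10.853
Abcb10: ΔΔCt = (27.12−19.11) − (31.32−18.74) = 8.01 − 12.58 = -4.57; fold change = 2^4.57 = 23.752
Fox11: ΔΔCt = (35.58−19.11) − (32.65−18.74) = 16.47 − 13.91 = 2.56; fold change = 2^-2.56 = 0.170
Smad5: ΔΔCt = (19.33−19.11) − (20.68−18.74) = 0.22 − 1.94 = -1.72; fold change = 2^1.72 = 3.294
Abcb10 has the largest |ΔΔCt| = 4.57.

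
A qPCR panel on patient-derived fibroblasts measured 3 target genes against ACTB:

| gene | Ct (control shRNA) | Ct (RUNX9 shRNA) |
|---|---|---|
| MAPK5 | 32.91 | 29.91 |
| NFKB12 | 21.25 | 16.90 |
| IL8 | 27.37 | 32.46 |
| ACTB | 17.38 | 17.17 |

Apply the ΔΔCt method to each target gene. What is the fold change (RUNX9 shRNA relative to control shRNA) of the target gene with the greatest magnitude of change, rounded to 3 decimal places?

0.025

MAPK5: ΔΔCt = (29.91−17.17) − (32.91−17.38) = 12.74 − 15.53 = -2.79; fold change = 2^2.79 = 6.916
NFKB12: ΔΔCt = (16.90−17.17) − (21.25−17.38) = -0.27 − 3.87 = -4.14; fold change = 2^4.14 = 17.630
IL8: ΔΔCt = (32.46−17.17) − (27.37−17.38) = 15.29 − 9.99 = 5.30; fold change = 2^-5.30 = 0.025
IL8 has the largest |ΔΔCt| = 5.30.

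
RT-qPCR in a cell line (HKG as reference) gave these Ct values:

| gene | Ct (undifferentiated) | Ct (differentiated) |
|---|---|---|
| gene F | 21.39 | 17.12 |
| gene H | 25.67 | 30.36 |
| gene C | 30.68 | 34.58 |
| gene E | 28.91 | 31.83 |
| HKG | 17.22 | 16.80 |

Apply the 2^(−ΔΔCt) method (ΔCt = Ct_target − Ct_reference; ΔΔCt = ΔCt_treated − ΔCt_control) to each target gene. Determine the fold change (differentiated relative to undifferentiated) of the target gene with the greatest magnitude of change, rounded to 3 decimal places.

0.029

gene F: ΔΔCt = (17.12−16.80) − (21.39−17.22) = 0.32 − 4.17 = -3.85; fold change = 2^3.85 = 14.420
gene H: ΔΔCt = (30.36−16.80) − (25.67−17.22) = 13.56 − 8.45 = 5.11; fold change = 2^-5.11 = 0.029
gene C: ΔΔCt = (34.58−16.80) − (30.68−17.22) = 17.78 − 13.46 = 4.32; fold change = 2^-4.32 = 0.050
gene E: ΔΔCt = (31.83−16.80) − (28.91−17.22) = 15.03 − 11.69 = 3.34; fold change = 2^-3.34 = 0.099
gene H has the largest |ΔΔCt| = 5.11.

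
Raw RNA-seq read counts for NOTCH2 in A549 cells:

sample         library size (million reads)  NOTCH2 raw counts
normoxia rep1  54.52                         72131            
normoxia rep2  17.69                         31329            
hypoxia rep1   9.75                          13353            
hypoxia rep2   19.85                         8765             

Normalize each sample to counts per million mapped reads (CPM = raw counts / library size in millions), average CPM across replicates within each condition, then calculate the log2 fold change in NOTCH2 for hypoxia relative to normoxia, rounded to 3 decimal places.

CPM(normoxia rep1) = 72131 / 54.52 = 1323.0191
CPM(normoxia rep2) = 31329 / 17.69 = 1771.0006
CPM(hypoxia rep1) = 13353 / 9.75 = 1369.5385
CPM(hypoxia rep2) = 8765 / 19.85 = 441.5617
mean CPM(normoxia) = 1547.0098; mean CPM(hypoxia) = 905.5501
Fold change = 905.5501 / 1547.0098 = 0.58536
log2(0.58536) = -0.7726

-0.773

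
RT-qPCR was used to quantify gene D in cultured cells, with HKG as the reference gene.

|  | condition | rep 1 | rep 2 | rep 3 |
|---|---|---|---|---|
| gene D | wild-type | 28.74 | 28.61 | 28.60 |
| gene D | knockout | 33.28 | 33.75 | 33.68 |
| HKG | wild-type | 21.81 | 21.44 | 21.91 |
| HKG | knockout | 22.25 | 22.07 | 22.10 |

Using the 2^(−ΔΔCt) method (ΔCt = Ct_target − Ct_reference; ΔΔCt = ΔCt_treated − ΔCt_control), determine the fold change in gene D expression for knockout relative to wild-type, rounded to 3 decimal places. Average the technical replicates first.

Mean Ct: gene D wild-type 28.650; gene D knockout 33.570; HKG wild-type 21.720; HKG knockout 22.140
ΔCt(wild-type) = 28.650 − 21.720 = 6.930
ΔCt(knockout) = 33.570 − 22.140 = 11.430
ΔΔCt = 11.430 − 6.930 = 4.500
Fold change = 2^(−4.500) = 0.0442

0.044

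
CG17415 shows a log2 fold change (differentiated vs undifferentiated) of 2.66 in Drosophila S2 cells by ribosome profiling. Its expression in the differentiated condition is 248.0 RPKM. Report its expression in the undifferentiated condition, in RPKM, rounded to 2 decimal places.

39.24

Fold change = 2^(2.66) = 6.3203
undifferentiated expression = 248.0 / 6.3203 = 39.24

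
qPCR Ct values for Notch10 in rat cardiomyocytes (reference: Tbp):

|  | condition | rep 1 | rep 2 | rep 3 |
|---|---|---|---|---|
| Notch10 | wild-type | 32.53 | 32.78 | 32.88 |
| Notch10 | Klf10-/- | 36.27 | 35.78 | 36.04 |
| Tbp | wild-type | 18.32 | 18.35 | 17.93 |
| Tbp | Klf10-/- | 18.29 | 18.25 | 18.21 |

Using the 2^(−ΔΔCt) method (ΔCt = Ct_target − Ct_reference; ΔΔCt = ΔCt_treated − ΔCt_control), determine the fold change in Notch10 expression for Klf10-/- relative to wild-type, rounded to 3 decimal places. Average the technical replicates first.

0.105

Mean Ct: Notch10 wild-type 32.730; Notch10 Klf10-/- 36.030; Tbp wild-type 18.200; Tbp Klf10-/- 18.250
ΔCt(wild-type) = 32.730 − 18.200 = 14.530
ΔCt(Klf10-/-) = 36.030 − 18.250 = 17.780
ΔΔCt = 17.780 − 14.530 = 3.250
Fold change = 2^(−3.250) = 0.1051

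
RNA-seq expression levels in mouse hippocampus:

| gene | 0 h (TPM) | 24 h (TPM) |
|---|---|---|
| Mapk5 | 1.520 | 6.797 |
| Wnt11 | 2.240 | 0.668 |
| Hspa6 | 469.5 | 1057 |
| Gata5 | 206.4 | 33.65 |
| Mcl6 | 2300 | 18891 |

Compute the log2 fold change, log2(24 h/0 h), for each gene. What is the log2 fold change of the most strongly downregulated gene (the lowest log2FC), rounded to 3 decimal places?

-2.617

log2(6.797/1.520) = 2.161  (Mapk5)
log2(0.668/2.240) = -1.746  (Wnt11)
log2(1057/469.5) = 1.171  (Hspa6)
log2(33.65/206.4) = -2.617  (Gata5)
log2(18891/2300) = 3.038  (Mcl6)
Gata5 is most strongly downregulated.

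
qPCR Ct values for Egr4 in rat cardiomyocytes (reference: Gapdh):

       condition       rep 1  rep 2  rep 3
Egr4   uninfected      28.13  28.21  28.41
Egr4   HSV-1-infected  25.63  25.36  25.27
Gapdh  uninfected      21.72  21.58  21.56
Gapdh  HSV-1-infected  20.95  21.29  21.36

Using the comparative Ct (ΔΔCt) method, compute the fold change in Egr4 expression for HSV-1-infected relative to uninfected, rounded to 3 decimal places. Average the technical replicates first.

Mean Ct: Egr4 uninfected 28.250; Egr4 HSV-1-infected 25.420; Gapdh uninfected 21.620; Gapdh HSV-1-infected 21.200
ΔCt(uninfected) = 28.250 − 21.620 = 6.630
ΔCt(HSV-1-infected) = 25.420 − 21.200 = 4.220
ΔΔCt = 4.220 − 6.630 = -2.410
Fold change = 2^(−(-2.410)) = 2^2.410 = 5.3147

5.315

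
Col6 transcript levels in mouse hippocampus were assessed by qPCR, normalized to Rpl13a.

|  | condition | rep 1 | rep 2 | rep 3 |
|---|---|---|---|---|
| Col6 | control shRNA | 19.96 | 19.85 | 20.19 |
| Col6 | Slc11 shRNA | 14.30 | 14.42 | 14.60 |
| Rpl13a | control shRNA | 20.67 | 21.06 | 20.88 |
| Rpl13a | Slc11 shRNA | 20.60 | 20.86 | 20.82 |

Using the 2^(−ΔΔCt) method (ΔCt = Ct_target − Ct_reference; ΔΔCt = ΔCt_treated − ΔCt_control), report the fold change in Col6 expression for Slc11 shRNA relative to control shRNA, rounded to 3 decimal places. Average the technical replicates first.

Mean Ct: Col6 control shRNA 20.000; Col6 Slc11 shRNA 14.440; Rpl13a control shRNA 20.870; Rpl13a Slc11 shRNA 20.760
ΔCt(control shRNA) = 20.000 − 20.870 = -0.870
ΔCt(Slc11 shRNA) = 14.440 − 20.760 = -6.320
ΔΔCt = -6.320 − (-0.870) = -5.450
Fold change = 2^(−(-5.450)) = 2^5.450 = 43.7133

43.713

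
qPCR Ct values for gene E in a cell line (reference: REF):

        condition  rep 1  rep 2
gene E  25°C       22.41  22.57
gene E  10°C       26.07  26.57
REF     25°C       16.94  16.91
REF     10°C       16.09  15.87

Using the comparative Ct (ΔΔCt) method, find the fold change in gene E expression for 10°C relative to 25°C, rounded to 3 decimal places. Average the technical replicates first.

Mean Ct: gene E 25°C 22.490; gene E 10°C 26.320; REF 25°C 16.925; REF 10°C 15.980
ΔCt(25°C) = 22.490 − 16.925 = 5.565
ΔCt(10°C) = 26.320 − 15.980 = 10.340
ΔΔCt = 10.340 − 5.565 = 4.775
Fold change = 2^(−4.775) = 0.0365

0.037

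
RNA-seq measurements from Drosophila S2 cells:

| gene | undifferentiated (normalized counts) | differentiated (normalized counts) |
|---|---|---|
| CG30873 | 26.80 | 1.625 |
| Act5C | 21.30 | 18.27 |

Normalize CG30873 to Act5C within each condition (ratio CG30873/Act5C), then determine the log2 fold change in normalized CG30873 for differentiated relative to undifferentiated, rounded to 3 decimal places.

-3.822

CG30873/Act5C (undifferentiated) = 26.80 / 21.30 = 1.2582
CG30873/Act5C (differentiated) = 1.625 / 18.27 = 0.088944
Fold change = 0.088944 / 1.2582 = 0.0707
log2(0.0707) = -3.8223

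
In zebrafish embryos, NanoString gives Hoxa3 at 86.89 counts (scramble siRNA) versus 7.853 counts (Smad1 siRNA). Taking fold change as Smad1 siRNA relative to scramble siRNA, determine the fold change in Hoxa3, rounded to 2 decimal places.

0.09

Fold change = 7.853 / 86.89 = 0.090
Hoxa3 is downregulated.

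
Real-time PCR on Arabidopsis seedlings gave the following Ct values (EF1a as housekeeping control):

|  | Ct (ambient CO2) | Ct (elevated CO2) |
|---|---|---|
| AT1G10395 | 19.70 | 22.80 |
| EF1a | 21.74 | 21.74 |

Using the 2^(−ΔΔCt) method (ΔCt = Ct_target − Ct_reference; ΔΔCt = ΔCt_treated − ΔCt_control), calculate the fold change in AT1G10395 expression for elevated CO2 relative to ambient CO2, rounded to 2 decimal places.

ΔCt(ambient CO2) = 19.700 − 21.740 = -2.040
ΔCt(elevated CO2) = 22.800 − 21.740 = 1.060
ΔΔCt = 1.060 − (-2.040) = 3.100
Fold change = 2^(−3.100) = 0.117

0.12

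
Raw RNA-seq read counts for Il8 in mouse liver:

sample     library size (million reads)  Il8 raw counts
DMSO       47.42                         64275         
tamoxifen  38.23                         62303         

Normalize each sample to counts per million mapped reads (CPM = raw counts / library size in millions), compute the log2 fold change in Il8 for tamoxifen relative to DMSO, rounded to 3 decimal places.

CPM(DMSO) = 64275 / 47.42 = 1355.4407
CPM(tamoxifen) = 62303 / 38.23 = 1629.6887
Fold change = 1629.6887 / 1355.4407 = 1.20233
log2(1.20233) = 0.2658

0.266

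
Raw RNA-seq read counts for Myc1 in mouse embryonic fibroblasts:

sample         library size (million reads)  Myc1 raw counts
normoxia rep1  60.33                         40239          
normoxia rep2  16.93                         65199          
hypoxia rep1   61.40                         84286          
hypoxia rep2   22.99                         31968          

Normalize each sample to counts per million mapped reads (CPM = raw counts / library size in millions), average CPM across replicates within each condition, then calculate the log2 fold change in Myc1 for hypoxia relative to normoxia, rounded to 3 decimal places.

-0.709

CPM(normoxia rep1) = 40239 / 60.33 = 666.9816
CPM(normoxia rep2) = 65199 / 16.93 = 3851.0927
CPM(hypoxia rep1) = 84286 / 61.40 = 1372.7362
CPM(hypoxia rep2) = 31968 / 22.99 = 1390.5176
mean CPM(normoxia) = 2259.0372; mean CPM(hypoxia) = 1381.6269
Fold change = 1381.6269 / 2259.0372 = 0.61160
log2(0.61160) = -0.7093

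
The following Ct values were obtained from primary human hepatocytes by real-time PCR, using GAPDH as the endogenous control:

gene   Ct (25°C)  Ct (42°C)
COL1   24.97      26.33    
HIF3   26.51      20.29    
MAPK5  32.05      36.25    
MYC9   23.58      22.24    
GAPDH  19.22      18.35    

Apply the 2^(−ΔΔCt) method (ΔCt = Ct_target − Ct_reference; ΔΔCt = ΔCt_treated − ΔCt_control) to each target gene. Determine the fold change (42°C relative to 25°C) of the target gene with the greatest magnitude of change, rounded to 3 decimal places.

40.786

COL1: ΔΔCt = (26.33−18.35) − (24.97−19.22) = 7.98 − 5.75 = 2.23; fold change = 2^-2.23 = 0.213
HIF3: ΔΔCt = (20.29−18.35) − (26.51−19.22) = 1.94 − 7.29 = -5.35; fold change = 2^5.35 = 40.786
MAPK5: ΔΔCt = (36.25−18.35) − (32.05−19.22) = 17.90 − 12.83 = 5.07; fold change = 2^-5.07 = 0.030
MYC9: ΔΔCt = (22.24−18.35) − (23.58−19.22) = 3.89 − 4.36 = -0.47; fold change = 2^0.47 = 1.385
HIF3 has the largest |ΔΔCt| = 5.35.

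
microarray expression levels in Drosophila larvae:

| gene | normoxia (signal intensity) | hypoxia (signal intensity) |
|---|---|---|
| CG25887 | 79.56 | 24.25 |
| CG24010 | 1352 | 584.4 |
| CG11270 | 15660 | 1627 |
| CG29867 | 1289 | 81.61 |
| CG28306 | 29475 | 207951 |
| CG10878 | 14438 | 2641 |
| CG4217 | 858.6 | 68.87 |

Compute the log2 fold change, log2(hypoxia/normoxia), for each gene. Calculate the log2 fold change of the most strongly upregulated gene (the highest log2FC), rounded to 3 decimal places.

log2(24.25/79.56) = -1.714  (CG25887)
log2(584.4/1352) = -1.210  (CG24010)
log2(1627/15660) = -3.267  (CG11270)
log2(81.61/1289) = -3.981  (CG29867)
log2(207951/29475) = 2.819  (CG28306)
log2(2641/14438) = -2.451  (CG10878)
log2(68.87/858.6) = -3.640  (CG4217)
CG28306 is most strongly upregulated.

2.819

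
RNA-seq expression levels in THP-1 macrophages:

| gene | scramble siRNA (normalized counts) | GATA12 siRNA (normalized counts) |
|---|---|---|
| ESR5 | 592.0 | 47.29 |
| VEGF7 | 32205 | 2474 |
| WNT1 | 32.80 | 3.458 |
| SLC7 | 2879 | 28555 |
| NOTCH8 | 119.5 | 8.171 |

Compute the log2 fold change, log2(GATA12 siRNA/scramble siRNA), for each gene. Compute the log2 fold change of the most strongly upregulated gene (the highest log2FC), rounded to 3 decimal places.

log2(47.29/592.0) = -3.646  (ESR5)
log2(2474/32205) = -3.702  (VEGF7)
log2(3.458/32.80) = -3.246  (WNT1)
log2(28555/2879) = 3.310  (SLC7)
log2(8.171/119.5) = -3.870  (NOTCH8)
SLC7 is most strongly upregulated.

3.310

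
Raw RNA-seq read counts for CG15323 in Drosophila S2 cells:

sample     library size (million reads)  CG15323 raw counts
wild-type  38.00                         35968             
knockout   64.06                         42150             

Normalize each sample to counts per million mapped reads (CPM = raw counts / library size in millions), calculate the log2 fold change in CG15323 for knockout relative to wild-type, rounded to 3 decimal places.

CPM(wild-type) = 35968 / 38.00 = 946.5263
CPM(knockout) = 42150 / 64.06 = 657.9769
Fold change = 657.9769 / 946.5263 = 0.69515
log2(0.69515) = -0.5246

-0.525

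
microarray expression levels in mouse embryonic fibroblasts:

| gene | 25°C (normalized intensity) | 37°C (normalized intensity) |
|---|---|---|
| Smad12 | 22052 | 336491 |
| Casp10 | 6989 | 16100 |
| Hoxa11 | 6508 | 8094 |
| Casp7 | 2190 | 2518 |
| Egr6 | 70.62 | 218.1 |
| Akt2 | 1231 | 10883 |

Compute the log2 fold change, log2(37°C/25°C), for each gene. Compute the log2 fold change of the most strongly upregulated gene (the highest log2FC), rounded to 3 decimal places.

3.932

log2(336491/22052) = 3.932  (Smad12)
log2(16100/6989) = 1.204  (Casp10)
log2(8094/6508) = 0.315  (Hoxa11)
log2(2518/2190) = 0.201  (Casp7)
log2(218.1/70.62) = 1.627  (Egr6)
log2(10883/1231) = 3.144  (Akt2)
Smad12 is most strongly upregulated.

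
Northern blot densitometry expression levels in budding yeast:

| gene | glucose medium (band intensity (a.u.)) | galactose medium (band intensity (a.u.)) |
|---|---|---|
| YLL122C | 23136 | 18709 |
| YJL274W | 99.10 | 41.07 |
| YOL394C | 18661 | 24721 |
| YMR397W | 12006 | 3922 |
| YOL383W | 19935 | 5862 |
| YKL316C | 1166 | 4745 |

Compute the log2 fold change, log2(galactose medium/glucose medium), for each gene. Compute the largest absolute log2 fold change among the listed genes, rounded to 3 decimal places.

log2(18709/23136) = -0.306  (YLL122C)
log2(41.07/99.10) = -1.271  (YJL274W)
log2(24721/18661) = 0.406  (YOL394C)
log2(3922/12006) = -1.614  (YMR397W)
log2(5862/19935) = -1.766  (YOL383W)
log2(4745/1166) = 2.025  (YKL316C)
The largest magnitude belongs to YKL316C.

2.025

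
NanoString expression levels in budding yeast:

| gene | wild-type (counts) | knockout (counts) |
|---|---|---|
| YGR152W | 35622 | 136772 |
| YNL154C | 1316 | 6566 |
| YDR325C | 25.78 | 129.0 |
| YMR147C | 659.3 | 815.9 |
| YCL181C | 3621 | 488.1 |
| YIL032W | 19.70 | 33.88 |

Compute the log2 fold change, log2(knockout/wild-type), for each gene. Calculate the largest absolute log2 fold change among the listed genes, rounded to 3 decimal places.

log2(136772/35622) = 1.941  (YGR152W)
log2(6566/1316) = 2.319  (YNL154C)
log2(129.0/25.78) = 2.323  (YDR325C)
log2(815.9/659.3) = 0.307  (YMR147C)
log2(488.1/3621) = -2.891  (YCL181C)
log2(33.88/19.70) = 0.782  (YIL032W)
The largest magnitude belongs to YCL181C.

2.891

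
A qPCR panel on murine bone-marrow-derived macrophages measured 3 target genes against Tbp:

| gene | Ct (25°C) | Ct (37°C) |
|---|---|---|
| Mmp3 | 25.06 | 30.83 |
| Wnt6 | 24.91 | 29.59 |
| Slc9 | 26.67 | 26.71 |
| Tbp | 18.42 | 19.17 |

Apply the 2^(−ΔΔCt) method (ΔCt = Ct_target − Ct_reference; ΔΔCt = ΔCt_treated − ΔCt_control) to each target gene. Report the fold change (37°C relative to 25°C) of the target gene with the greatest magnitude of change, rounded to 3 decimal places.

Mmp3: ΔΔCt = (30.83−19.17) − (25.06−18.42) = 11.66 − 6.64 = 5.02; fold change = 2^-5.02 = 0.031
Wnt6: ΔΔCt = (29.59−19.17) − (24.91−18.42) = 10.42 − 6.49 = 3.93; fold change = 2^-3.93 = 0.066
Slc9: ΔΔCt = (26.71−19.17) − (26.67−18.42) = 7.54 − 8.25 = -0.71; fold change = 2^0.71 = 1.636
Mmp3 has the largest |ΔΔCt| = 5.02.

0.031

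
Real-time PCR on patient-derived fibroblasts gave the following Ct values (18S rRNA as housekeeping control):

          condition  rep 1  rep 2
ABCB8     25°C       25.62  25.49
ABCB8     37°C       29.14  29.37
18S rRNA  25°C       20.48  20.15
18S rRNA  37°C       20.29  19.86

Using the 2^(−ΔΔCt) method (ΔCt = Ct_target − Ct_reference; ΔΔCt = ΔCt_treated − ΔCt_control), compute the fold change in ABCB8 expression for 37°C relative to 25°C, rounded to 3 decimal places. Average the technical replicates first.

0.065

Mean Ct: ABCB8 25°C 25.555; ABCB8 37°C 29.255; 18S rRNA 25°C 20.315; 18S rRNA 37°C 20.075
ΔCt(25°C) = 25.555 − 20.315 = 5.240
ΔCt(37°C) = 29.255 − 20.075 = 9.180
ΔΔCt = 9.180 − 5.240 = 3.940
Fold change = 2^(−3.940) = 0.0652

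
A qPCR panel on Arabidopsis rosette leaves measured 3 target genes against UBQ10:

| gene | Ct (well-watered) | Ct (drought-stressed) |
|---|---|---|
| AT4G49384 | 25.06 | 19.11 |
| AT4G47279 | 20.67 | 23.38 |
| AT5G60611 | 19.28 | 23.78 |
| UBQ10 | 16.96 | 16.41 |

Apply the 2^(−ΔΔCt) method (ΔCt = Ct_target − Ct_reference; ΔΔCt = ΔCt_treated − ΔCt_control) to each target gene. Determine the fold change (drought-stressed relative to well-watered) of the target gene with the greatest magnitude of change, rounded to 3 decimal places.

AT4G49384: ΔΔCt = (19.11−16.41) − (25.06−16.96) = 2.70 − 8.10 = -5.40; fold change = 2^5.40 = 42.224
AT4G47279: ΔΔCt = (23.38−16.41) − (20.67−16.96) = 6.97 − 3.71 = 3.26; fold change = 2^-3.26 = 0.104
AT5G60611: ΔΔCt = (23.78−16.41) − (19.28−16.96) = 7.37 − 2.32 = 5.05; fold change = 2^-5.05 = 0.030
AT4G49384 has the largest |ΔΔCt| = 5.40.

42.224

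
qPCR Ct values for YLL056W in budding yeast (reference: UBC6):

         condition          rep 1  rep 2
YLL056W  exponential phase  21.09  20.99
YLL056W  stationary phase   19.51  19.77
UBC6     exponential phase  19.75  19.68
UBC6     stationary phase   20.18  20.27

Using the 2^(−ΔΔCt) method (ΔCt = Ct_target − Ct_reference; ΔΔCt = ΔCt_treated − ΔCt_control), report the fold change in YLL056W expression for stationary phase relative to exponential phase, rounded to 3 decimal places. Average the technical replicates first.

Mean Ct: YLL056W exponential phase 21.040; YLL056W stationary phase 19.640; UBC6 exponential phase 19.715; UBC6 stationary phase 20.225
ΔCt(exponential phase) = 21.040 − 19.715 = 1.325
ΔCt(stationary phase) = 19.640 − 20.225 = -0.585
ΔΔCt = -0.585 − 1.325 = -1.910
Fold change = 2^(−(-1.910)) = 2^1.910 = 3.7581

3.758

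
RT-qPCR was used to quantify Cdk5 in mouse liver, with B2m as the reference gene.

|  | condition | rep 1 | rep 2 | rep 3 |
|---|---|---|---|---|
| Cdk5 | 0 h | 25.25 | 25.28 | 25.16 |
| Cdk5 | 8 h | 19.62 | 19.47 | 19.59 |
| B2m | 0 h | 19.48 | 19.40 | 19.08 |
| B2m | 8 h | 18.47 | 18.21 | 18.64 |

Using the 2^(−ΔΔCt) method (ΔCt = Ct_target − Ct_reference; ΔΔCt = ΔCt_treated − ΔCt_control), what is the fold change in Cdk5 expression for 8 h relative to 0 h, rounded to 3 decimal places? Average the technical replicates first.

27.665

Mean Ct: Cdk5 0 h 25.230; Cdk5 8 h 19.560; B2m 0 h 19.320; B2m 8 h 18.440
ΔCt(0 h) = 25.230 − 19.320 = 5.910
ΔCt(8 h) = 19.560 − 18.440 = 1.120
ΔΔCt = 1.120 − 5.910 = -4.790
Fold change = 2^(−(-4.790)) = 2^4.790 = 27.6652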